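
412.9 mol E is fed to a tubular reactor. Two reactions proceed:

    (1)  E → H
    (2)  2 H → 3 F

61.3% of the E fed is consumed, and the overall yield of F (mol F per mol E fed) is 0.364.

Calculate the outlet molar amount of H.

153 mol

Conversion of E: E consumed = 1ξ₁ = 0.613 × 412.9 → ξ₁ = 253.1 mol.
Yield of F: 3ξ₂ / 412.9 = 0.364 → ξ₂ = 50.1 mol.
Outlet amounts (n = n₀ + Σ ν·ξ):
  E: 412.9 − 1(253.1) = 159.8
  H: 0 + 1(253.1) − 2(50.1) = 152.9
  F: 0 + 3(50.1) = 150.3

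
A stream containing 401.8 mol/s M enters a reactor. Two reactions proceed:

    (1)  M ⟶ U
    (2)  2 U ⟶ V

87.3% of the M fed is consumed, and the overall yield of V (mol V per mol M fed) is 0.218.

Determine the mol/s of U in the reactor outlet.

Conversion of M: M consumed = 1ξ₁ = 0.873 × 401.8 → ξ₁ = 350.8 mol/s.
Yield of V: 1ξ₂ / 401.8 = 0.218 → ξ₂ = 87.59 mol/s.
Outlet amounts (n = n₀ + Σ ν·ξ):
  M: 401.8 − 1(350.8) = 51.03
  U: 0 + 1(350.8) − 2(87.59) = 175.6
  V: 0 + 1(87.59) = 87.59

176 mol/s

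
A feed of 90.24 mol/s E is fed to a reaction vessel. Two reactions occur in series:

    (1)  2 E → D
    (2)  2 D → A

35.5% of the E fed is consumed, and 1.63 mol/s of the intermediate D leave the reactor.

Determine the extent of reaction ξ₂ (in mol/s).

ξ₂ = 7.19 mol/s

Conversion of E: E consumed = 2ξ₁ = 0.355 × 90.24 → ξ₁ = 16.02 mol/s.
D balance: n_D = 0 + 1ξ₁ − 2ξ₂ = 1.63 → ξ₂ = (1·16.02 − 1.63)/2 = 7.194 mol/s.
Outlet amounts (n = n₀ + Σ ν·ξ):
  E: 90.24 − 2(16.02) = 58.2
  D: 0 + 1(16.02) − 2(7.194) = 1.63
  A: 0 + 1(7.194) = 7.194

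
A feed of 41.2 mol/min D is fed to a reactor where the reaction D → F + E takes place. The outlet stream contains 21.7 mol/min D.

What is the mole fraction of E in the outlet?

0.321

For D: n = n₀ − 1ξ → 21.7 = 41.2 − 1ξ, giving ξ = 19.5 mol/min.
Outlet amounts (n = n₀ + ν ξ):
  D: 41.2 − 1(19.5) = 21.7
  F: 0 + 1(19.5) = 19.5
  E: 0 + 1(19.5) = 19.5
Total out = 60.7 mol/min; y_E = 19.5 / 60.7 = 0.3213.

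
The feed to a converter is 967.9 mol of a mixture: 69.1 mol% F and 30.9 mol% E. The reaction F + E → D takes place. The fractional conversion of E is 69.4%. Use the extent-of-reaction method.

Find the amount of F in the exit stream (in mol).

E reacted = 0.694 × 299.1 = 207.6 mol; ν_E = −1, so ξ = 207.6/1 = 207.6 mol.
Outlet amounts (n = n₀ + ν ξ):
  F: 668.8 − 1(207.6) = 461.3
  E: 299.1 − 1(207.6) = 91.52
  D: 0 + 1(207.6) = 207.6

461 mol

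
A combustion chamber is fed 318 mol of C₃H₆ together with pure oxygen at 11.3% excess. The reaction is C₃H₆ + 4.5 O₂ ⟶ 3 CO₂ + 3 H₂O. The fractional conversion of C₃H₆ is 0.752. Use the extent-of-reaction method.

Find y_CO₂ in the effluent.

0.353

Stoichiometric O₂ = 4.5 × 318 = 1431 mol; O₂ fed = 1431 × 1.113 = 1593 mol.
Fuel reacted = 0.752 × 318 → ξ = 239.1 mol.
Outlet (n = n₀ + ν ξ):
  C₃H₆: 318 − 1(239.1) = 78.86
  O₂: 1593 − 4.5(239.1) = 516.6
  CO₂: 0 + 3(239.1) = 717.4
  H₂O: 0 + 3(239.1) = 717.4
Total out = 2030 mol; y_CO₂ = 717.4 / 2030 = 0.3534.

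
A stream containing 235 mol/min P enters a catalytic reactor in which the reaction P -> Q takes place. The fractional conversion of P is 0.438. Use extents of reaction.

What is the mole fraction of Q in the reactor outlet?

P reacted = 0.438 × 235 = 102.9 mol/min; ν_P = −1, so ξ = 102.9/1 = 102.9 mol/min.
Outlet amounts (n = n₀ + ν ξ):
  P: 235 − 1(102.9) = 132.1
  Q: 0 + 1(102.9) = 102.9
Total out = 235 mol/min; y_Q = 102.9 / 235 = 0.438.

0.438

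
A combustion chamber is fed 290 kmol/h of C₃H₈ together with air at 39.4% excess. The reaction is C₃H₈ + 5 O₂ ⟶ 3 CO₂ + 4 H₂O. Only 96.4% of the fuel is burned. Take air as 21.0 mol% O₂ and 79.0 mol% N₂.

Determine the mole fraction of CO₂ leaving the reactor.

0.0823

Stoichiometric O₂ = 5 × 290 = 1450 kmol/h; O₂ fed = 1450 × 1.394 = 2021 kmol/h.
N₂ fed = 2021 × 79/21 = 7604 kmol/h.
Fuel reacted = 0.964 × 290 → ξ = 279.6 kmol/h.
Outlet (n = n₀ + ν ξ):
  C₃H₈: 290 − 1(279.6) = 10.44
  O₂: 2021 − 5(279.6) = 623.5
  N₂: 7604 (inert)
  CO₂: 0 + 3(279.6) = 838.7
  H₂O: 0 + 4(279.6) = 1118
Total out = 10190 kmol/h; y_CO₂ = 838.7 / 10190 = 0.08227.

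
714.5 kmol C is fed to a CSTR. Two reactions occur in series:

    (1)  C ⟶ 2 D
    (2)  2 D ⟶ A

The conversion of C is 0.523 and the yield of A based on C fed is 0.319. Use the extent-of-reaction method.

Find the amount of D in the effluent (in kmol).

Conversion of C: C consumed = 1ξ₁ = 0.523 × 714.5 → ξ₁ = 373.7 kmol.
Yield of A: 1ξ₂ / 714.5 = 0.319 → ξ₂ = 227.9 kmol.
Outlet amounts (n = n₀ + Σ ν·ξ):
  C: 714.5 − 1(373.7) = 340.8
  D: 0 + 2(373.7) − 2(227.9) = 291.5
  A: 0 + 1(227.9) = 227.9

292 kmol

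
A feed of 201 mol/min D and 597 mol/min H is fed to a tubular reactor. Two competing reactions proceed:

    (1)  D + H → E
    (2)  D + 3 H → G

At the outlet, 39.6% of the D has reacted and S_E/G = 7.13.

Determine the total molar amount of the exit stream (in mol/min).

Conversion of D: D consumed = 0.396 × 201 = 79.6 mol/min = 1ξ₁ + 1ξ₂.
Selectivity: 1ξ₁ / (1ξ₂) = 7.13 → ξ₁ = 7.13 ξ₂.
Substitute: (1·7.13 + 1) ξ₂ = 79.6 → ξ₂ = 9.79 mol/min, ξ₁ = 69.81 mol/min.
Outlet amounts (n = n₀ + Σ ν·ξ):
  D: 201 − 1(69.81) − 1(9.79) = 121.4
  H: 597 − 1(69.81) − 3(9.79) = 497.8
  E: 0 + 1(69.81) = 69.81
  G: 0 + 1(9.79) = 9.79
Total out = 121.4 + 497.8 + 69.81 + 9.79 = 698.8 mol/min.

699 mol/min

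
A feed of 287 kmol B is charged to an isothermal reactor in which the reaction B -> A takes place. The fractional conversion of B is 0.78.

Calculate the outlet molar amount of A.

224 kmol

B reacted = 0.78 × 287 = 223.9 kmol; ν_B = −1, so ξ = 223.9/1 = 223.9 kmol.
Outlet amounts (n = n₀ + ν ξ):
  B: 287 − 1(223.9) = 63.14
  A: 0 + 1(223.9) = 223.9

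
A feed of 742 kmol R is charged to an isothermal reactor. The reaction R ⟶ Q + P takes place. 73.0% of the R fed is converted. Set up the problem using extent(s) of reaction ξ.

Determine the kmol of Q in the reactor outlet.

542 kmol

R reacted = 0.73 × 742 = 541.7 kmol; ν_R = −1, so ξ = 541.7/1 = 541.7 kmol.
Outlet amounts (n = n₀ + ν ξ):
  R: 742 − 1(541.7) = 200.3
  Q: 0 + 1(541.7) = 541.7
  P: 0 + 1(541.7) = 541.7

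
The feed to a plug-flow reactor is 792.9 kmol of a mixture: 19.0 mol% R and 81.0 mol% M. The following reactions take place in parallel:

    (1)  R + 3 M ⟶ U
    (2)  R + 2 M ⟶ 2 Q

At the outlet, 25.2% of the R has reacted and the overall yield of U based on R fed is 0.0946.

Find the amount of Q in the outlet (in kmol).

47.4 kmol

Yield of U: 1ξ₁ / 150.7 = 0.0946 → ξ₁ = 14.25 kmol.
Conversion of R: 1ξ₁ + 1ξ₂ = 0.252 × 150.7 = 37.96 → ξ₂ = 23.71 kmol.
Outlet amounts (n = n₀ + Σ ν·ξ):
  R: 150.7 − 1(14.25) − 1(23.71) = 112.7
  M: 642.2 − 3(14.25) − 2(23.71) = 552.1
  U: 0 + 1(14.25) = 14.25
  Q: 0 + 2(23.71) = 47.42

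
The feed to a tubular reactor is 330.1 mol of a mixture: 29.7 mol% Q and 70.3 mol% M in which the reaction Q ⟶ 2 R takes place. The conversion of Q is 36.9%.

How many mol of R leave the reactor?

72.4 mol

Q reacted = 0.369 × 98.04 = 36.18 mol; ν_Q = −1, so ξ = 36.18/1 = 36.18 mol.
Outlet amounts (n = n₀ + ν ξ):
  Q: 98.04 − 1(36.18) = 61.86
  R: 0 + 2(36.18) = 72.35
  M: 232.1 (inert)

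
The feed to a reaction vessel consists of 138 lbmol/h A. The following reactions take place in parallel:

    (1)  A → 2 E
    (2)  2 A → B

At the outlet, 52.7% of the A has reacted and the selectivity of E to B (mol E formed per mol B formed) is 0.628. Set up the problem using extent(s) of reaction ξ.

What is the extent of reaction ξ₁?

Conversion of A: A consumed = 0.527 × 138 = 72.73 lbmol/h = 1ξ₁ + 2ξ₂.
Selectivity: 2ξ₁ / (1ξ₂) = 0.628 → ξ₁ = 0.314 ξ₂.
Substitute: (1·0.314 + 2) ξ₂ = 72.73 → ξ₂ = 31.43 lbmol/h, ξ₁ = 9.869 lbmol/h.
Outlet amounts (n = n₀ + Σ ν·ξ):
  A: 138 − 1(9.869) − 2(31.43) = 65.27
  E: 0 + 2(9.869) = 19.74
  B: 0 + 1(31.43) = 31.43

ξ₁ = 9.87 lbmol/h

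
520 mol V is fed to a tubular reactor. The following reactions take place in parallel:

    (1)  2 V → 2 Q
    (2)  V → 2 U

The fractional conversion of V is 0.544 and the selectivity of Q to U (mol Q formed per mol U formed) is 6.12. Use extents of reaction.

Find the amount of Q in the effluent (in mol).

262 mol

Conversion of V: V consumed = 0.544 × 520 = 282.9 mol = 2ξ₁ + 1ξ₂.
Selectivity: 2ξ₁ / (2ξ₂) = 6.12 → ξ₁ = 6.12 ξ₂.
Substitute: (2·6.12 + 1) ξ₂ = 282.9 → ξ₂ = 21.37 mol, ξ₁ = 130.8 mol.
Outlet amounts (n = n₀ + Σ ν·ξ):
  V: 520 − 2(130.8) − 1(21.37) = 237.1
  Q: 0 + 2(130.8) = 261.5
  U: 0 + 2(21.37) = 42.73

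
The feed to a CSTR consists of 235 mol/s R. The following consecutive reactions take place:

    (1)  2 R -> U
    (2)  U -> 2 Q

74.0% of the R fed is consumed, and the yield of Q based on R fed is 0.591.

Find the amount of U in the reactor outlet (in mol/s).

Conversion of R: R consumed = 2ξ₁ = 0.74 × 235 → ξ₁ = 86.95 mol/s.
Yield of Q: 2ξ₂ / 235 = 0.591 → ξ₂ = 69.44 mol/s.
Outlet amounts (n = n₀ + Σ ν·ξ):
  R: 235 − 2(86.95) = 61.1
  U: 0 + 1(86.95) − 1(69.44) = 17.51
  Q: 0 + 2(69.44) = 138.9

17.5 mol/s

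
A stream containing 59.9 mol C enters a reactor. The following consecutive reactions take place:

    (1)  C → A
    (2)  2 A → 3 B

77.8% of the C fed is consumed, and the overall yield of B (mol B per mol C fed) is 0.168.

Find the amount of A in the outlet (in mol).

Conversion of C: C consumed = 1ξ₁ = 0.778 × 59.9 → ξ₁ = 46.6 mol.
Yield of B: 3ξ₂ / 59.9 = 0.168 → ξ₂ = 3.354 mol.
Outlet amounts (n = n₀ + Σ ν·ξ):
  C: 59.9 − 1(46.6) = 13.3
  A: 0 + 1(46.6) − 2(3.354) = 39.89
  B: 0 + 3(3.354) = 10.06

39.9 mol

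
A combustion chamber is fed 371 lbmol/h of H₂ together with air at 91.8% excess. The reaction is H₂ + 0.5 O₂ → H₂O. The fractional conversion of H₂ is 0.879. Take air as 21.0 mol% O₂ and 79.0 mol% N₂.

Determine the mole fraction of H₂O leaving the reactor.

0.171

Stoichiometric O₂ = 0.5 × 371 = 185.5 lbmol/h; O₂ fed = 185.5 × 1.918 = 355.8 lbmol/h.
N₂ fed = 355.8 × 79/21 = 1338 lbmol/h.
Fuel reacted = 0.879 × 371 → ξ = 326.1 lbmol/h.
Outlet (n = n₀ + ν ξ):
  H₂: 371 − 1(326.1) = 44.89
  O₂: 355.8 − 0.5(326.1) = 192.7
  N₂: 1338 (inert)
  H₂O: 0 + 1(326.1) = 326.1
Total out = 1902 lbmol/h; y_H₂O = 326.1 / 1902 = 0.1714.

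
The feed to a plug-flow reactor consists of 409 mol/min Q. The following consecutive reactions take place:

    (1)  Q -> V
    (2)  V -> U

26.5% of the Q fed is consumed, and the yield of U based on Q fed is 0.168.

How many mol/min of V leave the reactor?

Conversion of Q: Q consumed = 1ξ₁ = 0.265 × 409 → ξ₁ = 108.4 mol/min.
Yield of U: 1ξ₂ / 409 = 0.168 → ξ₂ = 68.71 mol/min.
Outlet amounts (n = n₀ + Σ ν·ξ):
  Q: 409 − 1(108.4) = 300.6
  V: 0 + 1(108.4) − 1(68.71) = 39.67
  U: 0 + 1(68.71) = 68.71

39.7 mol/min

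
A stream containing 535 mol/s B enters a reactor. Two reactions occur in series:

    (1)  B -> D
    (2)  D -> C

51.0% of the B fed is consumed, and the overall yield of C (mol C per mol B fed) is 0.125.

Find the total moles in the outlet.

Conversion of B: B consumed = 1ξ₁ = 0.51 × 535 → ξ₁ = 272.9 mol/s.
Yield of C: 1ξ₂ / 535 = 0.125 → ξ₂ = 66.88 mol/s.
Outlet amounts (n = n₀ + Σ ν·ξ):
  B: 535 − 1(272.9) = 262.1
  D: 0 + 1(272.9) − 1(66.88) = 206
  C: 0 + 1(66.88) = 66.88
Total out = 262.1 + 206 + 66.88 = 535 mol/s.

535 mol/s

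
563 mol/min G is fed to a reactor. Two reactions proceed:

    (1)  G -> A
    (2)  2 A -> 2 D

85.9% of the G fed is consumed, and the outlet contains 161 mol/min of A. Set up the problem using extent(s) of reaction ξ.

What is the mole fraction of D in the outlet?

0.573

Conversion of G: G consumed = 1ξ₁ = 0.859 × 563 → ξ₁ = 483.6 mol/min.
A balance: n_A = 0 + 1ξ₁ − 2ξ₂ = 161 → ξ₂ = (1·483.6 − 161)/2 = 161.3 mol/min.
Outlet amounts (n = n₀ + Σ ν·ξ):
  G: 563 − 1(483.6) = 79.38
  A: 0 + 1(483.6) − 2(161.3) = 161
  D: 0 + 2(161.3) = 322.6
Total out = 563 mol/min; y_D = 322.6 / 563 = 0.573.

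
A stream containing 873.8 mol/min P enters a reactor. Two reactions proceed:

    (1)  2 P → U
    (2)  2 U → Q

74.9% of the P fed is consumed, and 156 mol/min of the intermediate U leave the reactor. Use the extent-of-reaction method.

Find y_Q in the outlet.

Conversion of P: P consumed = 2ξ₁ = 0.749 × 873.8 → ξ₁ = 327.2 mol/min.
U balance: n_U = 0 + 1ξ₁ − 2ξ₂ = 156 → ξ₂ = (1·327.2 − 156)/2 = 85.62 mol/min.
Outlet amounts (n = n₀ + Σ ν·ξ):
  P: 873.8 − 2(327.2) = 219.3
  U: 0 + 1(327.2) − 2(85.62) = 156
  Q: 0 + 1(85.62) = 85.62
Total out = 460.9 mol/min; y_Q = 85.62 / 460.9 = 0.1857.

0.186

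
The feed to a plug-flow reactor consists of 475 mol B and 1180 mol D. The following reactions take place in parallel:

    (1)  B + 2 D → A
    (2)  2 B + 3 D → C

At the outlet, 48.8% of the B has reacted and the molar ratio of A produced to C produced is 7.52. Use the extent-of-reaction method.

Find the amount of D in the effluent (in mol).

Conversion of B: B consumed = 0.488 × 475 = 231.8 mol = 1ξ₁ + 2ξ₂.
Selectivity: 1ξ₁ / (1ξ₂) = 7.52 → ξ₁ = 7.52 ξ₂.
Substitute: (1·7.52 + 2) ξ₂ = 231.8 → ξ₂ = 24.35 mol, ξ₁ = 183.1 mol.
Outlet amounts (n = n₀ + Σ ν·ξ):
  B: 475 − 1(183.1) − 2(24.35) = 243.2
  D: 1180 − 2(183.1) − 3(24.35) = 740.7
  A: 0 + 1(183.1) = 183.1
  C: 0 + 1(24.35) = 24.35

741 mol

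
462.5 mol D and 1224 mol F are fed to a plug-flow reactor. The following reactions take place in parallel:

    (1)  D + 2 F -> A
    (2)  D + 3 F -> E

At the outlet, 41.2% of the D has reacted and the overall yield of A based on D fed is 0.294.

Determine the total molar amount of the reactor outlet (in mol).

1250 mol

Yield of A: 1ξ₁ / 462.5 = 0.294 → ξ₁ = 136 mol.
Conversion of D: 1ξ₁ + 1ξ₂ = 0.412 × 462.5 = 190.5 → ξ₂ = 54.57 mol.
Outlet amounts (n = n₀ + Σ ν·ξ):
  D: 462.5 − 1(136) − 1(54.57) = 272
  F: 1224 − 2(136) − 3(54.57) = 788.3
  A: 0 + 1(136) = 136
  E: 0 + 1(54.57) = 54.57
Total out = 272 + 788.3 + 136 + 54.57 = 1251 mol.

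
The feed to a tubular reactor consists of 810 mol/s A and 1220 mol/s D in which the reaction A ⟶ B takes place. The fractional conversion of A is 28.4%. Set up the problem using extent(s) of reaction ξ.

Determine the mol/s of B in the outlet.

A reacted = 0.284 × 810 = 230 mol/s; ν_A = −1, so ξ = 230/1 = 230 mol/s.
Outlet amounts (n = n₀ + ν ξ):
  A: 810 − 1(230) = 580
  B: 0 + 1(230) = 230
  D: 1220 (inert)

230 mol/s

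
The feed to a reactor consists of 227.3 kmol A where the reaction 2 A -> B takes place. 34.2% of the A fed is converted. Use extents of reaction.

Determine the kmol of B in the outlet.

A reacted = 0.342 × 227.3 = 77.74 kmol; ν_A = −2, so ξ = 77.74/2 = 38.87 kmol.
Outlet amounts (n = n₀ + ν ξ):
  A: 227.3 − 2(38.87) = 149.6
  B: 0 + 1(38.87) = 38.87

38.9 kmol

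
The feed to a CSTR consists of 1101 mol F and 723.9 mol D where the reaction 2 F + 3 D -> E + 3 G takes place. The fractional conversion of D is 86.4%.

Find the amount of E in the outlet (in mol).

208 mol

D reacted = 0.864 × 723.9 = 625.4 mol; ν_D = −3, so ξ = 625.4/3 = 208.5 mol.
Outlet amounts (n = n₀ + ν ξ):
  F: 1101 − 2(208.5) = 684
  D: 723.9 − 3(208.5) = 98.45
  E: 0 + 1(208.5) = 208.5
  G: 0 + 3(208.5) = 625.4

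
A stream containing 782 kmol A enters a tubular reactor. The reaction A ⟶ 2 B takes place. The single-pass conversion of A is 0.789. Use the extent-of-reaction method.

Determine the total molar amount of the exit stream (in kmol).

1400 kmol

A reacted = 0.789 × 782 = 617 kmol; ν_A = −1, so ξ = 617/1 = 617 kmol.
Outlet amounts (n = n₀ + ν ξ):
  A: 782 − 1(617) = 165
  B: 0 + 2(617) = 1234
Total out = 165 + 1234 = 1399 kmol.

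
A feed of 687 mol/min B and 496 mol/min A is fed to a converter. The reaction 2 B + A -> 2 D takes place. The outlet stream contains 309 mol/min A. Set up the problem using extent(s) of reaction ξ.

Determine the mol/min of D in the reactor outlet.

For A: n = n₀ − 1ξ → 309 = 496 − 1ξ, giving ξ = 187 mol/min.
Outlet amounts (n = n₀ + ν ξ):
  B: 687 − 2(187) = 313
  A: 496 − 1(187) = 309
  D: 0 + 2(187) = 374

374 mol/min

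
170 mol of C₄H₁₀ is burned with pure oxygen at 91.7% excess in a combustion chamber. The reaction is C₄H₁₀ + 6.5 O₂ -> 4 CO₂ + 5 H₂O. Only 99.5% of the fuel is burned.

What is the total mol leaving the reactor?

Stoichiometric O₂ = 6.5 × 170 = 1105 mol; O₂ fed = 1105 × 1.917 = 2118 mol.
Fuel reacted = 0.995 × 170 → ξ = 169.2 mol.
Outlet (n = n₀ + ν ξ):
  C₄H₁₀: 170 − 1(169.2) = 0.85
  O₂: 2118 − 6.5(169.2) = 1019
  CO₂: 0 + 4(169.2) = 676.6
  H₂O: 0 + 5(169.2) = 845.8
Total out = 0.85 + 1019 + 676.6 + 845.8 = 2542 mol.

2540 mol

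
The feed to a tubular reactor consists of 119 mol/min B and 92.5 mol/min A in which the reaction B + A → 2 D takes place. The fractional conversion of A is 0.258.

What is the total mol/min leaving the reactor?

A reacted = 0.258 × 92.5 = 23.87 mol/min; ν_A = −1, so ξ = 23.87/1 = 23.87 mol/min.
Outlet amounts (n = n₀ + ν ξ):
  B: 119 − 1(23.87) = 95.13
  A: 92.5 − 1(23.87) = 68.63
  D: 0 + 2(23.87) = 47.73
Total out = 95.13 + 68.63 + 47.73 = 211.5 mol/min.

212 mol/min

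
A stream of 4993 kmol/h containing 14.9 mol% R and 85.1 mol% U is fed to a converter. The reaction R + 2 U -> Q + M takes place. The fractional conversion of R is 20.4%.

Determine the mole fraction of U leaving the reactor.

R reacted = 0.204 × 744 = 151.8 kmol/h; ν_R = −1, so ξ = 151.8/1 = 151.8 kmol/h.
Outlet amounts (n = n₀ + ν ξ):
  R: 744 − 1(151.8) = 592.2
  U: 4249 − 2(151.8) = 3946
  Q: 0 + 1(151.8) = 151.8
  M: 0 + 1(151.8) = 151.8
Total out = 4841 kmol/h; y_U = 3946 / 4841 = 0.815.

0.815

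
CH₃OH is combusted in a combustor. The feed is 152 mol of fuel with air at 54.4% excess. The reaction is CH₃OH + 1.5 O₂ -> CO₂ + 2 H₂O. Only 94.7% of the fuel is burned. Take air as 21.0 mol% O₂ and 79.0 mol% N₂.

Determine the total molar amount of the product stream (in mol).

1900 mol

Stoichiometric O₂ = 1.5 × 152 = 228 mol; O₂ fed = 228 × 1.544 = 352 mol.
N₂ fed = 352 × 79/21 = 1324 mol.
Fuel reacted = 0.947 × 152 → ξ = 143.9 mol.
Outlet (n = n₀ + ν ξ):
  CH₃OH: 152 − 1(143.9) = 8.056
  O₂: 352 − 1.5(143.9) = 136.1
  N₂: 1324 (inert)
  CO₂: 0 + 1(143.9) = 143.9
  H₂O: 0 + 2(143.9) = 287.9
Total out = 8.056 + 136.1 + 1324 + 143.9 + 287.9 = 1900 mol.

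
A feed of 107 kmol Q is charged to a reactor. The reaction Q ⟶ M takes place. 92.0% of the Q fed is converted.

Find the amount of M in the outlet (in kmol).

Q reacted = 0.92 × 107 = 98.44 kmol; ν_Q = −1, so ξ = 98.44/1 = 98.44 kmol.
Outlet amounts (n = n₀ + ν ξ):
  Q: 107 − 1(98.44) = 8.56
  M: 0 + 1(98.44) = 98.44

98.4 kmol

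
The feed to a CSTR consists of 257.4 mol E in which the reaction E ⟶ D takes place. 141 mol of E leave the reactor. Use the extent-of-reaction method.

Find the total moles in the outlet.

For E: n = n₀ − 1ξ → 141 = 257.4 − 1ξ, giving ξ = 116.4 mol.
Outlet amounts (n = n₀ + ν ξ):
  E: 257.4 − 1(116.4) = 141
  D: 0 + 1(116.4) = 116.4
Total out = 141 + 116.4 = 257.4 mol.

257 mol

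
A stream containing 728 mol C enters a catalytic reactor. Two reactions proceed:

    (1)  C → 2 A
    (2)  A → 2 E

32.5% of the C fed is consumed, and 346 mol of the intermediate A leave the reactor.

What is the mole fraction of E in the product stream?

Conversion of C: C consumed = 1ξ₁ = 0.325 × 728 → ξ₁ = 236.6 mol.
A balance: n_A = 0 + 2ξ₁ − 1ξ₂ = 346 → ξ₂ = (2·236.6 − 346)/1 = 127.2 mol.
Outlet amounts (n = n₀ + Σ ν·ξ):
  C: 728 − 1(236.6) = 491.4
  A: 0 + 2(236.6) − 1(127.2) = 346
  E: 0 + 2(127.2) = 254.4
Total out = 1092 mol; y_E = 254.4 / 1092 = 0.233.

0.233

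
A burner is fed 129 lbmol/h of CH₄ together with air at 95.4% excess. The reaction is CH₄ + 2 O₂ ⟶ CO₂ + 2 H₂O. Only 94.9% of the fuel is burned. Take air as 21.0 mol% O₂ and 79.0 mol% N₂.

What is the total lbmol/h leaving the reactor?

2530 lbmol/h

Stoichiometric O₂ = 2 × 129 = 258 lbmol/h; O₂ fed = 258 × 1.954 = 504.1 lbmol/h.
N₂ fed = 504.1 × 79/21 = 1896 lbmol/h.
Fuel reacted = 0.949 × 129 → ξ = 122.4 lbmol/h.
Outlet (n = n₀ + ν ξ):
  CH₄: 129 − 1(122.4) = 6.579
  O₂: 504.1 − 2(122.4) = 259.3
  N₂: 1896 (inert)
  CO₂: 0 + 1(122.4) = 122.4
  H₂O: 0 + 2(122.4) = 244.8
Total out = 6.579 + 259.3 + 1896 + 122.4 + 244.8 = 2530 lbmol/h.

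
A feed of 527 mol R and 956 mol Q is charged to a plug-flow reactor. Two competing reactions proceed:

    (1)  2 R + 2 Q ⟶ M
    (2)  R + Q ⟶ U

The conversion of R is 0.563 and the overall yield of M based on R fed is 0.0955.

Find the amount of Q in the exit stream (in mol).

659 mol

Yield of M: 1ξ₁ / 527 = 0.0955 → ξ₁ = 50.33 mol.
Conversion of R: 2ξ₁ + 1ξ₂ = 0.563 × 527 = 296.7 → ξ₂ = 196 mol.
Outlet amounts (n = n₀ + Σ ν·ξ):
  R: 527 − 2(50.33) − 1(196) = 230.3
  Q: 956 − 2(50.33) − 1(196) = 659.3
  M: 0 + 1(50.33) = 50.33
  U: 0 + 1(196) = 196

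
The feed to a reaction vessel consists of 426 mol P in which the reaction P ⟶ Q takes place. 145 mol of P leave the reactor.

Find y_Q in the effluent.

For P: n = n₀ − 1ξ → 145 = 426 − 1ξ, giving ξ = 281 mol.
Outlet amounts (n = n₀ + ν ξ):
  P: 426 − 1(281) = 145
  Q: 0 + 1(281) = 281
Total out = 426 mol; y_Q = 281 / 426 = 0.6596.

0.66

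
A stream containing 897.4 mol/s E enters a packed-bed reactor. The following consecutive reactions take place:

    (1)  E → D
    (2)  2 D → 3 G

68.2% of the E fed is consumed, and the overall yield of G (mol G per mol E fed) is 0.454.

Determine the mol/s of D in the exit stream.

340 mol/s

Conversion of E: E consumed = 1ξ₁ = 0.682 × 897.4 → ξ₁ = 612 mol/s.
Yield of G: 3ξ₂ / 897.4 = 0.454 → ξ₂ = 135.8 mol/s.
Outlet amounts (n = n₀ + Σ ν·ξ):
  E: 897.4 − 1(612) = 285.4
  D: 0 + 1(612) − 2(135.8) = 340.4
  G: 0 + 3(135.8) = 407.4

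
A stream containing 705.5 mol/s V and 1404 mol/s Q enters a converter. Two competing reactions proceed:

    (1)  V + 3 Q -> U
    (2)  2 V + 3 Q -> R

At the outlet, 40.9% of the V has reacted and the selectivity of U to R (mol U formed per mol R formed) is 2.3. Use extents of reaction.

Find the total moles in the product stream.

1380 mol/s

Conversion of V: V consumed = 0.409 × 705.5 = 288.5 mol/s = 1ξ₁ + 2ξ₂.
Selectivity: 1ξ₁ / (1ξ₂) = 2.3 → ξ₁ = 2.3 ξ₂.
Substitute: (1·2.3 + 2) ξ₂ = 288.5 → ξ₂ = 67.1 mol/s, ξ₁ = 154.3 mol/s.
Outlet amounts (n = n₀ + Σ ν·ξ):
  V: 705.5 − 1(154.3) − 2(67.1) = 417
  Q: 1404 − 3(154.3) − 3(67.1) = 739.7
  U: 0 + 1(154.3) = 154.3
  R: 0 + 1(67.1) = 67.1
Total out = 417 + 739.7 + 154.3 + 67.1 = 1378 mol/s.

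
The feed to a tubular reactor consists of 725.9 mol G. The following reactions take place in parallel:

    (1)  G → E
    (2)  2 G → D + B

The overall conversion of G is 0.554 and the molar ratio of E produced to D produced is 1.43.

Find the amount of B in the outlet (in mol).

Conversion of G: G consumed = 0.554 × 725.9 = 402.1 mol = 1ξ₁ + 2ξ₂.
Selectivity: 1ξ₁ / (1ξ₂) = 1.43 → ξ₁ = 1.43 ξ₂.
Substitute: (1·1.43 + 2) ξ₂ = 402.1 → ξ₂ = 117.2 mol, ξ₁ = 167.7 mol.
Outlet amounts (n = n₀ + Σ ν·ξ):
  G: 725.9 − 1(167.7) − 2(117.2) = 323.8
  E: 0 + 1(167.7) = 167.7
  D: 0 + 1(117.2) = 117.2
  B: 0 + 1(117.2) = 117.2

117 mol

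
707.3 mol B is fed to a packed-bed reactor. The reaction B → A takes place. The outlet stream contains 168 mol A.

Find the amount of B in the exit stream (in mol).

539 mol

For A: n = n₀ + 1ξ → 168 = 0 + 1ξ, giving ξ = 168 mol.
Outlet amounts (n = n₀ + ν ξ):
  B: 707.3 − 1(168) = 539.3
  A: 0 + 1(168) = 168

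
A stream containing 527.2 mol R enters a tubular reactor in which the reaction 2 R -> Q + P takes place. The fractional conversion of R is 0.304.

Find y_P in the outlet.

R reacted = 0.304 × 527.2 = 160.3 mol; ν_R = −2, so ξ = 160.3/2 = 80.13 mol.
Outlet amounts (n = n₀ + ν ξ):
  R: 527.2 − 2(80.13) = 366.9
  Q: 0 + 1(80.13) = 80.13
  P: 0 + 1(80.13) = 80.13
Total out = 527.2 mol; y_P = 80.13 / 527.2 = 0.152.

0.152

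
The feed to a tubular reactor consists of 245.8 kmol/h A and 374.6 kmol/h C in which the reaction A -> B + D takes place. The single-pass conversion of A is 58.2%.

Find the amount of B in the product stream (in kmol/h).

A reacted = 0.582 × 245.8 = 143.1 kmol/h; ν_A = −1, so ξ = 143.1/1 = 143.1 kmol/h.
Outlet amounts (n = n₀ + ν ξ):
  A: 245.8 − 1(143.1) = 102.7
  B: 0 + 1(143.1) = 143.1
  D: 0 + 1(143.1) = 143.1
  C: 374.6 (inert)

143 kmol/h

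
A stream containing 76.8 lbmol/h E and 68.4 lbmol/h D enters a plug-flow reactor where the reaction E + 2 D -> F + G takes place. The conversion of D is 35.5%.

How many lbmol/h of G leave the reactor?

D reacted = 0.355 × 68.4 = 24.28 lbmol/h; ν_D = −2, so ξ = 24.28/2 = 12.14 lbmol/h.
Outlet amounts (n = n₀ + ν ξ):
  E: 76.8 − 1(12.14) = 64.66
  D: 68.4 − 2(12.14) = 44.12
  F: 0 + 1(12.14) = 12.14
  G: 0 + 1(12.14) = 12.14

12.1 lbmol/h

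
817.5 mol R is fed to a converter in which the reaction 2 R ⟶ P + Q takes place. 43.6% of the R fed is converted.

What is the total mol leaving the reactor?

818 mol

R reacted = 0.436 × 817.5 = 356.4 mol; ν_R = −2, so ξ = 356.4/2 = 178.2 mol.
Outlet amounts (n = n₀ + ν ξ):
  R: 817.5 − 2(178.2) = 461.1
  P: 0 + 1(178.2) = 178.2
  Q: 0 + 1(178.2) = 178.2
Total out = 461.1 + 178.2 + 178.2 = 817.5 mol.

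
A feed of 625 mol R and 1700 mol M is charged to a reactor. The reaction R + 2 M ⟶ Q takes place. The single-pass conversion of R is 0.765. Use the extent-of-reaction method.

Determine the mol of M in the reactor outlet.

R reacted = 0.765 × 625 = 478.1 mol; ν_R = −1, so ξ = 478.1/1 = 478.1 mol.
Outlet amounts (n = n₀ + ν ξ):
  R: 625 − 1(478.1) = 146.9
  M: 1700 − 2(478.1) = 743.8
  Q: 0 + 1(478.1) = 478.1

744 mol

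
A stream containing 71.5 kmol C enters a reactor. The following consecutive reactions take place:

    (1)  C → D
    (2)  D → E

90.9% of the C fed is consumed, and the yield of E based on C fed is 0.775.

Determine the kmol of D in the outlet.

9.58 kmol

Conversion of C: C consumed = 1ξ₁ = 0.909 × 71.5 → ξ₁ = 64.99 kmol.
Yield of E: 1ξ₂ / 71.5 = 0.775 → ξ₂ = 55.41 kmol.
Outlet amounts (n = n₀ + Σ ν·ξ):
  C: 71.5 − 1(64.99) = 6.507
  D: 0 + 1(64.99) − 1(55.41) = 9.581
  E: 0 + 1(55.41) = 55.41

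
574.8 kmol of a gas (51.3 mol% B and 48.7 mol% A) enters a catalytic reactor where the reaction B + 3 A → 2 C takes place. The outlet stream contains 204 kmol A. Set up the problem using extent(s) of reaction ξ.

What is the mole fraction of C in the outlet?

For A: n = n₀ − 3ξ → 204 = 279.9 − 3ξ, giving ξ = 25.31 kmol.
Outlet amounts (n = n₀ + ν ξ):
  B: 294.9 − 1(25.31) = 269.6
  A: 279.9 − 3(25.31) = 204
  C: 0 + 2(25.31) = 50.62
Total out = 524.2 kmol; y_C = 50.62 / 524.2 = 0.09657.

0.0966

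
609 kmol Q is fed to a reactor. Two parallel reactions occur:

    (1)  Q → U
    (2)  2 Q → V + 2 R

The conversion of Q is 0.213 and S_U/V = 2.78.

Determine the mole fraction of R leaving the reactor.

Conversion of Q: Q consumed = 0.213 × 609 = 129.7 kmol = 1ξ₁ + 2ξ₂.
Selectivity: 1ξ₁ / (1ξ₂) = 2.78 → ξ₁ = 2.78 ξ₂.
Substitute: (1·2.78 + 2) ξ₂ = 129.7 → ξ₂ = 27.14 kmol, ξ₁ = 75.44 kmol.
Outlet amounts (n = n₀ + Σ ν·ξ):
  Q: 609 − 1(75.44) − 2(27.14) = 479.3
  U: 0 + 1(75.44) = 75.44
  V: 0 + 1(27.14) = 27.14
  R: 0 + 2(27.14) = 54.27
Total out = 636.1 kmol; y_R = 54.27 / 636.1 = 0.08532.

0.0853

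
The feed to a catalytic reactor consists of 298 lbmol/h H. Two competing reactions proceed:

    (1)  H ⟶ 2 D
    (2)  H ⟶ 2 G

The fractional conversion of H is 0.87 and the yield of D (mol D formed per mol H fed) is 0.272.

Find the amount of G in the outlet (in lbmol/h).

437 lbmol/h

Yield of D: 2ξ₁ / 298 = 0.272 → ξ₁ = 40.53 lbmol/h.
Conversion of H: 1ξ₁ + 1ξ₂ = 0.87 × 298 = 259.3 → ξ₂ = 218.7 lbmol/h.
Outlet amounts (n = n₀ + Σ ν·ξ):
  H: 298 − 1(40.53) − 1(218.7) = 38.74
  D: 0 + 2(40.53) = 81.06
  G: 0 + 2(218.7) = 437.5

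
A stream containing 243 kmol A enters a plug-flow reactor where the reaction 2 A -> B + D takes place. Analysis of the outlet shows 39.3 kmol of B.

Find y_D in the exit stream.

0.162

For B: n = n₀ + 1ξ → 39.3 = 0 + 1ξ, giving ξ = 39.3 kmol.
Outlet amounts (n = n₀ + ν ξ):
  A: 243 − 2(39.3) = 164.4
  B: 0 + 1(39.3) = 39.3
  D: 0 + 1(39.3) = 39.3
Total out = 243 kmol; y_D = 39.3 / 243 = 0.1617.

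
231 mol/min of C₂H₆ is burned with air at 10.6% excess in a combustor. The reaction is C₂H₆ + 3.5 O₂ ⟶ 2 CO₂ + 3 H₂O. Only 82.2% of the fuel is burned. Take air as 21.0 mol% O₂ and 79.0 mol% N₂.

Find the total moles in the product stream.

4580 mol/min

Stoichiometric O₂ = 3.5 × 231 = 808.5 mol/min; O₂ fed = 808.5 × 1.106 = 894.2 mol/min.
N₂ fed = 894.2 × 79/21 = 3364 mol/min.
Fuel reacted = 0.822 × 231 → ξ = 189.9 mol/min.
Outlet (n = n₀ + ν ξ):
  C₂H₆: 231 − 1(189.9) = 41.12
  O₂: 894.2 − 3.5(189.9) = 229.6
  N₂: 3364 (inert)
  CO₂: 0 + 2(189.9) = 379.8
  H₂O: 0 + 3(189.9) = 569.6
Total out = 41.12 + 229.6 + 3364 + 379.8 + 569.6 = 4584 mol/min.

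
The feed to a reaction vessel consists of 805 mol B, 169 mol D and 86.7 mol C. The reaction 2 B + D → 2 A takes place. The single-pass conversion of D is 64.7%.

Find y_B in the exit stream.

0.616

D reacted = 0.647 × 169 = 109.3 mol; ν_D = −1, so ξ = 109.3/1 = 109.3 mol.
Outlet amounts (n = n₀ + ν ξ):
  B: 805 − 2(109.3) = 586.3
  D: 169 − 1(109.3) = 59.66
  A: 0 + 2(109.3) = 218.7
  C: 86.7 (inert)
Total out = 951.4 mol; y_B = 586.3 / 951.4 = 0.6163.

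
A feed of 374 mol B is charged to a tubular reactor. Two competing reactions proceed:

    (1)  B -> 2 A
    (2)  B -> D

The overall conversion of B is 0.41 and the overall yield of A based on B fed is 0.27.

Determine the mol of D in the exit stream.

103 mol

Yield of A: 2ξ₁ / 374 = 0.27 → ξ₁ = 50.49 mol.
Conversion of B: 1ξ₁ + 1ξ₂ = 0.41 × 374 = 153.3 → ξ₂ = 102.8 mol.
Outlet amounts (n = n₀ + Σ ν·ξ):
  B: 374 − 1(50.49) − 1(102.8) = 220.7
  A: 0 + 2(50.49) = 101
  D: 0 + 1(102.8) = 102.8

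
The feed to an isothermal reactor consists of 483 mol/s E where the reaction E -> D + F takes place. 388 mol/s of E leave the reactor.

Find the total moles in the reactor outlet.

578 mol/s

For E: n = n₀ − 1ξ → 388 = 483 − 1ξ, giving ξ = 95 mol/s.
Outlet amounts (n = n₀ + ν ξ):
  E: 483 − 1(95) = 388
  D: 0 + 1(95) = 95
  F: 0 + 1(95) = 95
Total out = 388 + 95 + 95 = 578 mol/s.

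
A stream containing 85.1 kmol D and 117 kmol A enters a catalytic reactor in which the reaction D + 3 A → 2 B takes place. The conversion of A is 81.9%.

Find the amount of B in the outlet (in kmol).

A reacted = 0.819 × 117 = 95.82 kmol; ν_A = −3, so ξ = 95.82/3 = 31.94 kmol.
Outlet amounts (n = n₀ + ν ξ):
  D: 85.1 − 1(31.94) = 53.16
  A: 117 − 3(31.94) = 21.18
  B: 0 + 2(31.94) = 63.88

63.9 kmol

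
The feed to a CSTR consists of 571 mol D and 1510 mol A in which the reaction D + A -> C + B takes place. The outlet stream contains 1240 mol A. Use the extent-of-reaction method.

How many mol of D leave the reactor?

301 mol

For A: n = n₀ − 1ξ → 1240 = 1510 − 1ξ, giving ξ = 270 mol.
Outlet amounts (n = n₀ + ν ξ):
  D: 571 − 1(270) = 301
  A: 1510 − 1(270) = 1240
  C: 0 + 1(270) = 270
  B: 0 + 1(270) = 270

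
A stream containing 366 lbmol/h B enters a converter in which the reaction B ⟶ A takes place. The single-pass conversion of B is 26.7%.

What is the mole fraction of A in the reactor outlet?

0.267

B reacted = 0.267 × 366 = 97.72 lbmol/h; ν_B = −1, so ξ = 97.72/1 = 97.72 lbmol/h.
Outlet amounts (n = n₀ + ν ξ):
  B: 366 − 1(97.72) = 268.3
  A: 0 + 1(97.72) = 97.72
Total out = 366 lbmol/h; y_A = 97.72 / 366 = 0.267.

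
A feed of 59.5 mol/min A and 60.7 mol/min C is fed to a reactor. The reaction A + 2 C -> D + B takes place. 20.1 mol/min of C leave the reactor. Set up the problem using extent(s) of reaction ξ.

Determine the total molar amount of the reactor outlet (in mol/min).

99.9 mol/min

For C: n = n₀ − 2ξ → 20.1 = 60.7 − 2ξ, giving ξ = 20.3 mol/min.
Outlet amounts (n = n₀ + ν ξ):
  A: 59.5 − 1(20.3) = 39.2
  C: 60.7 − 2(20.3) = 20.1
  D: 0 + 1(20.3) = 20.3
  B: 0 + 1(20.3) = 20.3
Total out = 39.2 + 20.1 + 20.3 + 20.3 = 99.9 mol/min.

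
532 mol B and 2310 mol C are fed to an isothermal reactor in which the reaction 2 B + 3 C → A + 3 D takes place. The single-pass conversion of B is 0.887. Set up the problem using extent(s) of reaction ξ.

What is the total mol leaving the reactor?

B reacted = 0.887 × 532 = 471.9 mol; ν_B = −2, so ξ = 471.9/2 = 235.9 mol.
Outlet amounts (n = n₀ + ν ξ):
  B: 532 − 2(235.9) = 60.12
  C: 2310 − 3(235.9) = 1602
  A: 0 + 1(235.9) = 235.9
  D: 0 + 3(235.9) = 707.8
Total out = 60.12 + 1602 + 235.9 + 707.8 = 2606 mol.

2610 mol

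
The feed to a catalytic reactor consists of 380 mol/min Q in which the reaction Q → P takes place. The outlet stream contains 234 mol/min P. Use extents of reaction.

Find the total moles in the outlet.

For P: n = n₀ + 1ξ → 234 = 0 + 1ξ, giving ξ = 234 mol/min.
Outlet amounts (n = n₀ + ν ξ):
  Q: 380 − 1(234) = 146
  P: 0 + 1(234) = 234
Total out = 146 + 234 = 380 mol/min.

380 mol/min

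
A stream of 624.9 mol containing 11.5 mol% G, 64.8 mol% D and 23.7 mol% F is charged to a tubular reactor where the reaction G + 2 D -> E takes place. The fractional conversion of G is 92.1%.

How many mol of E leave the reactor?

66.2 mol

G reacted = 0.921 × 71.86 = 66.19 mol; ν_G = −1, so ξ = 66.19/1 = 66.19 mol.
Outlet amounts (n = n₀ + ν ξ):
  G: 71.86 − 1(66.19) = 5.677
  D: 404.9 − 2(66.19) = 272.6
  E: 0 + 1(66.19) = 66.19
  F: 148.1 (inert)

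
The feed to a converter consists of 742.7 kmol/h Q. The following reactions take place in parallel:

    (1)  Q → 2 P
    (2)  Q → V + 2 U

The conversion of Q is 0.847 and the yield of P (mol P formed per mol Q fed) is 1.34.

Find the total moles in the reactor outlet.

Yield of P: 2ξ₁ / 742.7 = 1.34 → ξ₁ = 497.6 kmol/h.
Conversion of Q: 1ξ₁ + 1ξ₂ = 0.847 × 742.7 = 629.1 → ξ₂ = 131.5 kmol/h.
Outlet amounts (n = n₀ + Σ ν·ξ):
  Q: 742.7 − 1(497.6) − 1(131.5) = 113.6
  P: 0 + 2(497.6) = 995.2
  V: 0 + 1(131.5) = 131.5
  U: 0 + 2(131.5) = 262.9
Total out = 113.6 + 995.2 + 131.5 + 262.9 = 1503 kmol/h.

1500 kmol/h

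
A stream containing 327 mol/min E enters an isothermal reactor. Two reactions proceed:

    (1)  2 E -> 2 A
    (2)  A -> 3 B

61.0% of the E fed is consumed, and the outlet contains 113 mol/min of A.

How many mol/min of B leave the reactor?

Conversion of E: E consumed = 2ξ₁ = 0.61 × 327 → ξ₁ = 99.73 mol/min.
A balance: n_A = 0 + 2ξ₁ − 1ξ₂ = 113 → ξ₂ = (2·99.73 − 113)/1 = 86.47 mol/min.
Outlet amounts (n = n₀ + Σ ν·ξ):
  E: 327 − 2(99.73) = 127.5
  A: 0 + 2(99.73) − 1(86.47) = 113
  B: 0 + 3(86.47) = 259.4

259 mol/min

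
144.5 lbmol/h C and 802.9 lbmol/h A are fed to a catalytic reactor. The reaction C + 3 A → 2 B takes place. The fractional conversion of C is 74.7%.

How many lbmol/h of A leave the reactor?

C reacted = 0.747 × 144.5 = 107.9 lbmol/h; ν_C = −1, so ξ = 107.9/1 = 107.9 lbmol/h.
Outlet amounts (n = n₀ + ν ξ):
  C: 144.5 − 1(107.9) = 36.56
  A: 802.9 − 3(107.9) = 479.1
  B: 0 + 2(107.9) = 215.9

479 lbmol/h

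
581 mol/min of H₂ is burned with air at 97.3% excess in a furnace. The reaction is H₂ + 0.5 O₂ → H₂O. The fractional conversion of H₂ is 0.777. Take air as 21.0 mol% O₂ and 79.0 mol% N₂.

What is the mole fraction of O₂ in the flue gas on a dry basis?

0.132

Stoichiometric O₂ = 0.5 × 581 = 290.5 mol/min; O₂ fed = 290.5 × 1.973 = 573.2 mol/min.
N₂ fed = 573.2 × 79/21 = 2156 mol/min.
Fuel reacted = 0.777 × 581 → ξ = 451.4 mol/min.
Outlet (n = n₀ + ν ξ):
  H₂: 581 − 1(451.4) = 129.6
  O₂: 573.2 − 0.5(451.4) = 347.4
  N₂: 2156 (inert)
  H₂O: 0 + 1(451.4) = 451.4
Dry total = 2633 mol/min; y_O₂ (dry) = 347.4 / 2633 = 0.1319.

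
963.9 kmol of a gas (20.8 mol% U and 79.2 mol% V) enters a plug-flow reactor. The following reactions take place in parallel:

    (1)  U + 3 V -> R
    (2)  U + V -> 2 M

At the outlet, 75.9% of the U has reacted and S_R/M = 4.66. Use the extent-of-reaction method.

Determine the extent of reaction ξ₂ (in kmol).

Conversion of U: U consumed = 0.759 × 200.5 = 152.2 kmol = 1ξ₁ + 1ξ₂.
Selectivity: 1ξ₁ / (2ξ₂) = 4.66 → ξ₁ = 9.32 ξ₂.
Substitute: (1·9.32 + 1) ξ₂ = 152.2 → ξ₂ = 14.75 kmol, ξ₁ = 137.4 kmol.
Outlet amounts (n = n₀ + Σ ν·ξ):
  U: 200.5 − 1(137.4) − 1(14.75) = 48.32
  V: 763.4 − 3(137.4) − 1(14.75) = 336.4
  R: 0 + 1(137.4) = 137.4
  M: 0 + 2(14.75) = 29.49

ξ₂ = 14.7 kmol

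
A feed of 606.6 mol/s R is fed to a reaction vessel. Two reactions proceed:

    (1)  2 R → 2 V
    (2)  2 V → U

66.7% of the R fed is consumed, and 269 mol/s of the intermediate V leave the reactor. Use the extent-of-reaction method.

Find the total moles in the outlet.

Conversion of R: R consumed = 2ξ₁ = 0.667 × 606.6 → ξ₁ = 202.3 mol/s.
V balance: n_V = 0 + 2ξ₁ − 2ξ₂ = 269 → ξ₂ = (2·202.3 − 269)/2 = 67.8 mol/s.
Outlet amounts (n = n₀ + Σ ν·ξ):
  R: 606.6 − 2(202.3) = 202
  V: 0 + 2(202.3) − 2(67.8) = 269
  U: 0 + 1(67.8) = 67.8
Total out = 202 + 269 + 67.8 = 538.8 mol/s.

539 mol/s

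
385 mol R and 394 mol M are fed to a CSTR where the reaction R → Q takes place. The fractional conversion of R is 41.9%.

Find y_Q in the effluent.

R reacted = 0.419 × 385 = 161.3 mol; ν_R = −1, so ξ = 161.3/1 = 161.3 mol.
Outlet amounts (n = n₀ + ν ξ):
  R: 385 − 1(161.3) = 223.7
  Q: 0 + 1(161.3) = 161.3
  M: 394 (inert)
Total out = 779 mol; y_Q = 161.3 / 779 = 0.2071.

0.207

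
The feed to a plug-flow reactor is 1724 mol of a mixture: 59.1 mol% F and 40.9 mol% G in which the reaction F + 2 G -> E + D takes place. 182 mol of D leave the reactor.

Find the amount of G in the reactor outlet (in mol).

341 mol

For D: n = n₀ + 1ξ → 182 = 0 + 1ξ, giving ξ = 182 mol.
Outlet amounts (n = n₀ + ν ξ):
  F: 1019 − 1(182) = 836.9
  G: 705.1 − 2(182) = 341.1
  E: 0 + 1(182) = 182
  D: 0 + 1(182) = 182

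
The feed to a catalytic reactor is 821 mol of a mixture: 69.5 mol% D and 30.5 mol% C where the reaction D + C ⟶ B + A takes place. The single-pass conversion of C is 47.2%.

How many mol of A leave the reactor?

118 mol

C reacted = 0.472 × 250.4 = 118.2 mol; ν_C = −1, so ξ = 118.2/1 = 118.2 mol.
Outlet amounts (n = n₀ + ν ξ):
  D: 570.6 − 1(118.2) = 452.4
  C: 250.4 − 1(118.2) = 132.2
  B: 0 + 1(118.2) = 118.2
  A: 0 + 1(118.2) = 118.2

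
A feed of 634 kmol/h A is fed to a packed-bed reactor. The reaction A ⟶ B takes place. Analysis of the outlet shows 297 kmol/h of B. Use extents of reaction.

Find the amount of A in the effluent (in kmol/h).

For B: n = n₀ + 1ξ → 297 = 0 + 1ξ, giving ξ = 297 kmol/h.
Outlet amounts (n = n₀ + ν ξ):
  A: 634 − 1(297) = 337
  B: 0 + 1(297) = 297

337 kmol/h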